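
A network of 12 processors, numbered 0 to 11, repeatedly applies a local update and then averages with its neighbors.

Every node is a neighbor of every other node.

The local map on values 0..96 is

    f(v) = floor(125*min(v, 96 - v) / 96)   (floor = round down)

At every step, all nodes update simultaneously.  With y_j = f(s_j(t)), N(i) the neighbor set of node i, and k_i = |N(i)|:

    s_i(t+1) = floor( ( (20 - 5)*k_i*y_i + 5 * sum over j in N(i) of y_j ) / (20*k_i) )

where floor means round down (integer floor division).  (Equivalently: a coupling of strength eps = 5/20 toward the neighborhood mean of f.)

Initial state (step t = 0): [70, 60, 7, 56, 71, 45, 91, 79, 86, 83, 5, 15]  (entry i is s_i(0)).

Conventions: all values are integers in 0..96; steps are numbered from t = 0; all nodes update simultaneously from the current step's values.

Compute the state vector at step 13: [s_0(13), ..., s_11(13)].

Simulating step by step:
t=0: [70, 60, 7, 56, 71, 45, 91, 79, 86, 83, 5, 15]
t=1: [31, 40, 13, 44, 30, 49, 11, 23, 16, 18, 11, 20]
t=2: [37, 46, 20, 50, 37, 53, 19, 29, 23, 25, 19, 27]
t=3: [45, 53, 29, 53, 45, 50, 28, 37, 31, 34, 28, 36]
t=4: [55, 53, 39, 53, 55, 55, 39, 47, 42, 45, 39, 46]
t=5: [53, 54, 51, 54, 53, 53, 51, 59, 54, 56, 51, 57]
t=6: [54, 54, 56, 54, 54, 54, 56, 49, 54, 52, 56, 51]
t=7: [54, 54, 52, 54, 54, 54, 52, 59, 54, 56, 52, 57]
t=8: [53, 53, 56, 53, 53, 53, 56, 49, 53, 52, 56, 51]
t=9: [55, 55, 52, 55, 55, 55, 52, 59, 55, 56, 52, 57]
t=10: [53, 53, 55, 53, 53, 53, 55, 49, 53, 52, 55, 50]
t=11: [55, 55, 53, 55, 55, 55, 53, 59, 55, 56, 53, 58]
t=12: [52, 52, 54, 52, 52, 52, 54, 49, 52, 52, 54, 50]
t=13: [56, 56, 54, 56, 56, 56, 54, 59, 56, 56, 54, 58]

Answer: [56, 56, 54, 56, 56, 56, 54, 59, 56, 56, 54, 58]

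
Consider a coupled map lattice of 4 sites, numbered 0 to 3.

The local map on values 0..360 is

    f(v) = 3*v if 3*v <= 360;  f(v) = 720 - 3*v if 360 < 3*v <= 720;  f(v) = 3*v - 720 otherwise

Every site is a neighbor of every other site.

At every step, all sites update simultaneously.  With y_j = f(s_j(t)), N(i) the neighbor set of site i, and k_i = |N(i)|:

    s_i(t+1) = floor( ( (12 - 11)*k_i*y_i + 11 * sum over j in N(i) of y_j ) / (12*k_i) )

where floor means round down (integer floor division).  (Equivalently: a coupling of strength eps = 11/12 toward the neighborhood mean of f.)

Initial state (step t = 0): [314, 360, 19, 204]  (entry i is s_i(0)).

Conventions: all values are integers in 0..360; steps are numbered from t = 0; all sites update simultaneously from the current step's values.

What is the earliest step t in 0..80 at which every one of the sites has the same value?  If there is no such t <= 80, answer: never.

Answer: 11
Key observation: Synchronization is absorbing here: once all sites are equal they stay equal, and step 11 is the first all-equal step.

Derivation:
t=0: [314, 360, 19, 204]  (not all equal)
t=1: [178, 148, 215, 204]  (not all equal)
t=2: [155, 135, 180, 173]  (not all equal)
t=3: [233, 220, 250, 245]  (not all equal)
t=4: [33, 25, 31, 35]  (not all equal)
t=5: [91, 97, 93, 90]  (not all equal)
t=6: [279, 275, 278, 280]  (not all equal)
t=7: [113, 116, 114, 112]  (not all equal)
t=8: [341, 339, 341, 342]  (not all equal)
t=9: [302, 303, 302, 301]  (not all equal)
t=10: [186, 185, 186, 186]  (not all equal)
t=11: [162, 162, 162, 162]  (all equal)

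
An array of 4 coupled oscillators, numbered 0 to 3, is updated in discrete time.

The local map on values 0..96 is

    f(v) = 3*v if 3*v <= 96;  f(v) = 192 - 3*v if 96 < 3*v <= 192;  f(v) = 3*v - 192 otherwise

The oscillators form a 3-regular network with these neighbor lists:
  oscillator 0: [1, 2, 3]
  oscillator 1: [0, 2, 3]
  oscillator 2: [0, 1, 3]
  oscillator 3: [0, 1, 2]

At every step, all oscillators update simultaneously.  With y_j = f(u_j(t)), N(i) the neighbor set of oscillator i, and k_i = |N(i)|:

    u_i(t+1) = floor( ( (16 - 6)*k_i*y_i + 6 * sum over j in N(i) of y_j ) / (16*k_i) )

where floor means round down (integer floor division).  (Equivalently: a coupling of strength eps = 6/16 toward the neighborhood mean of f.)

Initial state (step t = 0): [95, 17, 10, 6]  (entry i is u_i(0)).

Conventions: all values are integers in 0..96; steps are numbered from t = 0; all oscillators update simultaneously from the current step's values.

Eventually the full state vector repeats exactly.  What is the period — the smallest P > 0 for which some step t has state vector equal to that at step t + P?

Answer: 2
Key observation: The state at step 92, [24, 25, 24, 24], reappears at step 94 — and no state repeats earlier — so the cycle the system enters has period 2.

Derivation:
t=0: [95, 17, 10, 6]
t=1: [70, 49, 39, 33]
t=2: [37, 51, 66, 75]
t=3: [60, 39, 22, 36]
t=4: [35, 67, 62, 71]
t=5: [58, 19, 18, 25]
t=6: [34, 54, 52, 63]
t=7: [64, 34, 37, 21]
t=8: [29, 74, 69, 60]
t=9: [61, 33, 25, 24]
t=10: [35, 77, 68, 67]
t=11: [61, 37, 24, 22]
t=12: [33, 69, 64, 61]
t=13: [61, 22, 14, 19]
t=14: [26, 54, 42, 50]
t=15: [66, 42, 60, 48]
t=16: [19, 49, 22, 40]
t=17: [58, 52, 63, 66]
t=18: [16, 25, 9, 10]
t=19: [46, 60, 36, 37]
t=20: [55, 34, 70, 69]
t=21: [32, 63, 27, 26]
t=22: [80, 33, 72, 71]
t=23: [47, 69, 35, 33]
t=24: [56, 38, 74, 77]
t=25: [33, 60, 36, 40]
t=26: [79, 38, 74, 68]
t=27: [43, 59, 35, 26]
t=28: [61, 37, 73, 69]
t=29: [21, 57, 30, 24]
t=30: [62, 41, 75, 66]
t=31: [17, 48, 30, 17]
t=32: [55, 54, 75, 55]
t=33: [28, 29, 31, 28]
t=34: [85, 87, 90, 85]
t=35: [65, 68, 73, 65]
t=36: [7, 11, 19, 7]
t=37: [27, 33, 45, 27]
t=38: [79, 85, 67, 79]
t=39: [42, 51, 24, 42]
t=40: [63, 49, 66, 63]
t=41: [8, 29, 10, 8]
t=42: [32, 64, 35, 32]
t=43: [82, 34, 78, 82]
t=44: [57, 75, 51, 57]
t=45: [24, 30, 33, 24]
t=46: [76, 85, 87, 76]
t=47: [43, 57, 60, 43]
t=48: [51, 30, 25, 51]
t=49: [49, 75, 67, 49]
t=50: [39, 33, 21, 39]
t=51: [75, 84, 69, 75]
t=52: [34, 47, 25, 34]
t=53: [83, 63, 75, 83]
t=54: [47, 20, 35, 47]
t=55: [56, 61, 74, 56]
t=56: [22, 15, 25, 22]
t=57: [64, 54, 69, 64]
t=58: [5, 20, 13, 5]
t=59: [23, 46, 35, 23]
t=60: [69, 61, 78, 69]
t=61: [17, 14, 31, 17]
t=62: [55, 50, 76, 55]
t=63: [30, 37, 34, 30]
t=64: [88, 84, 88, 88]
t=65: [70, 64, 70, 70]
t=66: [15, 6, 15, 15]
t=67: [41, 28, 41, 41]
t=68: [70, 78, 70, 70]
t=69: [21, 33, 21, 21]
t=70: [66, 81, 66, 66]
t=71: [11, 34, 11, 11]
t=72: [40, 68, 40, 40]
t=73: [64, 34, 64, 64]
t=74: [11, 56, 11, 11]
t=75: [31, 27, 31, 31]
t=76: [91, 85, 91, 91]
t=77: [78, 69, 78, 78]
t=78: [38, 25, 38, 38]
t=79: [77, 76, 77, 77]
t=80: [38, 37, 38, 38]
t=81: [78, 79, 78, 78]
t=82: [42, 43, 42, 42]
t=83: [65, 64, 65, 65]
t=84: [2, 1, 2, 2]
t=85: [5, 4, 5, 5]
t=86: [14, 13, 14, 14]
t=87: [41, 40, 41, 41]
t=88: [69, 70, 69, 69]
t=89: [15, 16, 15, 15]
t=90: [45, 46, 45, 45]
t=91: [56, 55, 56, 56]
t=92: [24, 25, 24, 24]
t=93: [72, 73, 72, 72]
t=94: [24, 25, 24, 24]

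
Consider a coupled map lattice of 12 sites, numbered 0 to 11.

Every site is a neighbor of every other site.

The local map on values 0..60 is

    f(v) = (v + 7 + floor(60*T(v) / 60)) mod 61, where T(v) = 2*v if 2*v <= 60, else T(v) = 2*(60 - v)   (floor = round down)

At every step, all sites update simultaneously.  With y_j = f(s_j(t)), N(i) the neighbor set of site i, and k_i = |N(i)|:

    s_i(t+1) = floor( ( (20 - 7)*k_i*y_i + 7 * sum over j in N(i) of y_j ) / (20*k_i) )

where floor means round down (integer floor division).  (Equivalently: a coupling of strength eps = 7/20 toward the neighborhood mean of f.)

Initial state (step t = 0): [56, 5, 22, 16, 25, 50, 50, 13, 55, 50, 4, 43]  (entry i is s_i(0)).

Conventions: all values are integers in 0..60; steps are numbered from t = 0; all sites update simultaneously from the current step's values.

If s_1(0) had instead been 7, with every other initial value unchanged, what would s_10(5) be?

Answer: s_10(5) = 31
Key observation: This trace re-runs the system from the modified initial state.

Derivation:
t=0: [56, 7, 22, 16, 25, 50, 50, 13, 55, 50, 4, 43]
t=1: [14, 25, 16, 42, 21, 18, 18, 37, 15, 18, 20, 22]
t=2: [38, 21, 42, 23, 13, 8, 8, 26, 40, 8, 11, 15]
t=3: [28, 16, 26, 20, 39, 30, 30, 26, 27, 30, 36, 43]
t=4: [29, 45, 26, 14, 27, 33, 33, 26, 27, 33, 29, 25]
t=5: [31, 24, 26, 41, 28, 31, 31, 26, 28, 31, 31, 24]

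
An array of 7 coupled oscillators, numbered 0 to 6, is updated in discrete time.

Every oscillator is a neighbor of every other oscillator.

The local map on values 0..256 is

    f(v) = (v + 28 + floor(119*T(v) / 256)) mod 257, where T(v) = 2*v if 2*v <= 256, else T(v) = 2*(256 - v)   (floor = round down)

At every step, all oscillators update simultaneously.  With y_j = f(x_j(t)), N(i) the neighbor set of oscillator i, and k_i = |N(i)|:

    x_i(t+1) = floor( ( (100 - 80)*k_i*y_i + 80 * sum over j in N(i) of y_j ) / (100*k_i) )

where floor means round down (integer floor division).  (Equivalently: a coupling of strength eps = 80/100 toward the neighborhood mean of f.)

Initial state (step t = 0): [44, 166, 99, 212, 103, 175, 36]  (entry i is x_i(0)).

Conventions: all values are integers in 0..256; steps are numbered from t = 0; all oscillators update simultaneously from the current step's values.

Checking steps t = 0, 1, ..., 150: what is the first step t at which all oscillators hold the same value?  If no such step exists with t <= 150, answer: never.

Simulating step by step:
t=0: [44, 166, 99, 212, 103, 175, 36]  (not all equal)
t=1: [103, 97, 110, 97, 110, 97, 102]  (not all equal)
t=2: [225, 224, 226, 224, 226, 224, 224]  (not all equal)
t=3: [24, 24, 24, 24, 24, 24, 24]  (all equal)

Answer: 3
Key observation: Synchronization is absorbing here: once all oscillators are equal they stay equal, and step 3 is the first all-equal step.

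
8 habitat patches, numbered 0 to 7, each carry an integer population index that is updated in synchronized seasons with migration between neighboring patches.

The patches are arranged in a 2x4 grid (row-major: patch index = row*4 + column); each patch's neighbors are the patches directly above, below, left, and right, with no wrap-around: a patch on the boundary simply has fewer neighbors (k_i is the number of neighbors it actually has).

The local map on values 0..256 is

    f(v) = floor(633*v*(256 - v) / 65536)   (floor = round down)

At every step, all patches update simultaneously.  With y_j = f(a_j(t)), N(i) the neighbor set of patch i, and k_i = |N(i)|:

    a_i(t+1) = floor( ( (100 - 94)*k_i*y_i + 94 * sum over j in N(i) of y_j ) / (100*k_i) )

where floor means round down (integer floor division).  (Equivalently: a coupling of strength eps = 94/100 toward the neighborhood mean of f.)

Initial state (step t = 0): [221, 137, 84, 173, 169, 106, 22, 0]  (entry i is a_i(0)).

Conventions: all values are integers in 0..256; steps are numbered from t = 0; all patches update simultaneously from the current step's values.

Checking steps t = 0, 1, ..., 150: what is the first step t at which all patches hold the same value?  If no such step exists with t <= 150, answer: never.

Answer: 6
Key observation: Synchronization is absorbing here: once all patches are equal they stay equal, and step 6 is the first all-equal step.

Derivation:
t=0: [221, 137, 84, 173, 169, 106, 22, 0]  (not all equal)
t=1: [144, 124, 116, 73, 115, 118, 94, 87]  (not all equal)
t=2: [156, 156, 145, 147, 156, 153, 151, 138]  (not all equal)
t=3: [150, 152, 152, 155, 150, 151, 154, 153]  (not all equal)
t=4: [152, 152, 151, 151, 153, 152, 152, 151]  (not all equal)
t=5: [152, 152, 152, 153, 152, 152, 152, 152]  (not all equal)
t=6: [152, 152, 152, 152, 152, 152, 152, 152]  (all equal)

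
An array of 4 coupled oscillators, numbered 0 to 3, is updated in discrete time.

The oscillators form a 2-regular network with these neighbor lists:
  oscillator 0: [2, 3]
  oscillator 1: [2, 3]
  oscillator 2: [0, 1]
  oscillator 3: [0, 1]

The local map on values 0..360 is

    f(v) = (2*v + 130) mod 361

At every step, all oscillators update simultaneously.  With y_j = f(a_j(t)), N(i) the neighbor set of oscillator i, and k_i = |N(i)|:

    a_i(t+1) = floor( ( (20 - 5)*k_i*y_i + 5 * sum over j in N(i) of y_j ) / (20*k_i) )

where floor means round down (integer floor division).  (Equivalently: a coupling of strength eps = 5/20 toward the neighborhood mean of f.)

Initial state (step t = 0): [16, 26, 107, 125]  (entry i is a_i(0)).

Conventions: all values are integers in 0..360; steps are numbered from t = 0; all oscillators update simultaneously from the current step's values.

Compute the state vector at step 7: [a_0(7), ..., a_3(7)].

Answer: [125, 148, 227, 57]

Derivation:
t=0: [16, 26, 107, 125]
t=1: [166, 181, 301, 57]
t=2: [107, 130, 36, 212]
t=3: [307, 71, 198, 191]
t=4: [56, 243, 160, 150]
t=5: [201, 211, 128, 113]
t=6: [175, 190, 64, 312]
t=7: [125, 148, 227, 57]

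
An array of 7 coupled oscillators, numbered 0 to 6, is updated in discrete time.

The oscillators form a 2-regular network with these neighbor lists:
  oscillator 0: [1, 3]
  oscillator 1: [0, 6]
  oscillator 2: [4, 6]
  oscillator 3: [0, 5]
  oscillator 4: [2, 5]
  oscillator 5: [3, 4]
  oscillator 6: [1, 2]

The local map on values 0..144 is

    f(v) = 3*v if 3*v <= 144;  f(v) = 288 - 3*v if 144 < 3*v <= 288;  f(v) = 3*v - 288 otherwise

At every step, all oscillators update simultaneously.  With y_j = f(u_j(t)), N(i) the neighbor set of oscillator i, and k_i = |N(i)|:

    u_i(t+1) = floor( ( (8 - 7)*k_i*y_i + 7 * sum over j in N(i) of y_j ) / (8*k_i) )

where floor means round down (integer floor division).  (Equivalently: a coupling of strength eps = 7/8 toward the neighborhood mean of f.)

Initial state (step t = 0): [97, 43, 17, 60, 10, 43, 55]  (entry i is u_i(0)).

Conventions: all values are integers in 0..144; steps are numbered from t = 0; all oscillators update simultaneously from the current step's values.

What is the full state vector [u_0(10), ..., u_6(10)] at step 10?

Simulating step by step:
t=0: [97, 43, 17, 60, 10, 43, 55]
t=1: [104, 71, 73, 71, 82, 76, 94]
t=2: [68, 22, 29, 46, 61, 58, 63]
t=3: [99, 88, 100, 103, 101, 120, 79]
t=4: [20, 29, 30, 38, 38, 24, 22]
t=5: [95, 66, 90, 72, 85, 108, 85]
t=6: [71, 27, 31, 26, 27, 50, 51]
t=7: [78, 102, 106, 102, 111, 86, 93]
t=8: [22, 29, 27, 39, 31, 31, 22]
t=9: [97, 68, 79, 84, 87, 103, 81]
t=10: [52, 31, 37, 15, 34, 30, 64]

Answer: [52, 31, 37, 15, 34, 30, 64]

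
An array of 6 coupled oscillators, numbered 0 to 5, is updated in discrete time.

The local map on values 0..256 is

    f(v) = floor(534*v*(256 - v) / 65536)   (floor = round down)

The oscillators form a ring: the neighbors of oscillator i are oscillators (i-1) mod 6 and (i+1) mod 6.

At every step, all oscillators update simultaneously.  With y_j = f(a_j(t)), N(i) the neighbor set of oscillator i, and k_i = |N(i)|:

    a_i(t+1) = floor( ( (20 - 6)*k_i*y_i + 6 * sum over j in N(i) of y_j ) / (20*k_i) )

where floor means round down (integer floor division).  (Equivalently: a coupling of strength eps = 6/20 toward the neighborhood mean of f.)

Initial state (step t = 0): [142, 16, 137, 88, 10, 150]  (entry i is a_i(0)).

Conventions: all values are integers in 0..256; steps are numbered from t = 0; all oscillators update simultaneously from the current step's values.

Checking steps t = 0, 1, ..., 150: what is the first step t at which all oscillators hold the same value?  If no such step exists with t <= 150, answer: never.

Answer: 4
Key observation: Synchronization is absorbing here: once all oscillators are equal they stay equal, and step 4 is the first all-equal step.

Derivation:
t=0: [142, 16, 137, 88, 10, 150]  (not all equal)
t=1: [115, 61, 115, 106, 51, 112]  (not all equal)
t=2: [126, 106, 126, 122, 98, 124]  (not all equal)
t=3: [132, 130, 132, 131, 128, 131]  (not all equal)
t=4: [133, 133, 133, 133, 133, 133]  (all equal)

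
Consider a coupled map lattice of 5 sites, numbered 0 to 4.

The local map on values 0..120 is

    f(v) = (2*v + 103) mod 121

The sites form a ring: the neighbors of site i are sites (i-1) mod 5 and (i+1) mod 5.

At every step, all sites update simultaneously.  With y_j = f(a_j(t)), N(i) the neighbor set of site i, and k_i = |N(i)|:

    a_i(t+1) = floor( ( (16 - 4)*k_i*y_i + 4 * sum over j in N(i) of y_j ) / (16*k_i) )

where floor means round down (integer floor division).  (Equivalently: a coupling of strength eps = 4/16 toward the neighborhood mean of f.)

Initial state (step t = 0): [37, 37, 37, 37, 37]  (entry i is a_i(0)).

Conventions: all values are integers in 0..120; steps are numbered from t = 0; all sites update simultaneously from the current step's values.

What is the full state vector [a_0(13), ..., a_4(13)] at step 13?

Simulating step by step:
t=0: [37, 37, 37, 37, 37]
t=1: [56, 56, 56, 56, 56]
t=2: [94, 94, 94, 94, 94]
t=3: [49, 49, 49, 49, 49]
t=4: [80, 80, 80, 80, 80]
t=5: [21, 21, 21, 21, 21]
t=6: [24, 24, 24, 24, 24]
t=7: [30, 30, 30, 30, 30]
t=8: [42, 42, 42, 42, 42]
t=9: [66, 66, 66, 66, 66]
t=10: [114, 114, 114, 114, 114]
t=11: [89, 89, 89, 89, 89]
t=12: [39, 39, 39, 39, 39]
t=13: [60, 60, 60, 60, 60]

Answer: [60, 60, 60, 60, 60]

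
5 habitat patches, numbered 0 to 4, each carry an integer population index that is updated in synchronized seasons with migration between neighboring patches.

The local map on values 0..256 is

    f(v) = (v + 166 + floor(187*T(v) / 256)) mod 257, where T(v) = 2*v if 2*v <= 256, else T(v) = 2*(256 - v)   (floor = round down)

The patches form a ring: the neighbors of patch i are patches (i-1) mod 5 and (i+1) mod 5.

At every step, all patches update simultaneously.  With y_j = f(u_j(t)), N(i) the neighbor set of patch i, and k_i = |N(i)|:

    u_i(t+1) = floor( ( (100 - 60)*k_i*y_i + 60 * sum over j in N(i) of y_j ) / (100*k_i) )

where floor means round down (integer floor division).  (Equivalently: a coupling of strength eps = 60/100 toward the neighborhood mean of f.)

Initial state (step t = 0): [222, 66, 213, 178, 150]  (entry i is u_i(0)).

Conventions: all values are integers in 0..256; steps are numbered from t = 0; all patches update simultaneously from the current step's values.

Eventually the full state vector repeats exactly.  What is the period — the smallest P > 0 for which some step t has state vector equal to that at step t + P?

Simulating step by step:
t=0: [222, 66, 213, 178, 150]
t=1: [157, 137, 154, 199, 199]
t=2: [207, 214, 207, 197, 196]
t=3: [187, 185, 187, 190, 190]
t=4: [196, 196, 196, 195, 195]
t=5: [192, 192, 192, 192, 192]
t=6: [194, 194, 194, 194, 194]
t=7: [193, 193, 193, 193, 193]
t=8: [194, 194, 194, 194, 194]

Answer: 2
Key observation: The state at step 6, [194, 194, 194, 194, 194], reappears at step 8 — and no state repeats earlier — so the cycle the system enters has period 2.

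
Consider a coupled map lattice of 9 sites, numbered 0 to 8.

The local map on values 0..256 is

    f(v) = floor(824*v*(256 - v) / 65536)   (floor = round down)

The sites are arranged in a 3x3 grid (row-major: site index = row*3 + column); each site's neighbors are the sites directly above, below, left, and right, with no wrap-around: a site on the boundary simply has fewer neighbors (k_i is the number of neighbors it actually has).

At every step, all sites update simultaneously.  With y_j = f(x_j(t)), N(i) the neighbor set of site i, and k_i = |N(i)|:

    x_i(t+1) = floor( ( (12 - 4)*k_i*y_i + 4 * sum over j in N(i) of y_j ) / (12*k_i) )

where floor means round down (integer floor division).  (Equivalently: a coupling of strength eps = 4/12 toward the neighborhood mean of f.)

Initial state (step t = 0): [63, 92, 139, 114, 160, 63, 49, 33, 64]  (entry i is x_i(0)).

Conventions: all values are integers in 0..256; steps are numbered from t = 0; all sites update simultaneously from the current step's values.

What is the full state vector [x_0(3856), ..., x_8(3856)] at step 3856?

Simulating step by step:
t=0: [63, 92, 139, 114, 160, 63, 49, 33, 64]
t=1: [166, 187, 192, 187, 181, 162, 133, 114, 143]
t=2: [178, 164, 161, 170, 173, 185, 197, 199, 201]
t=3: [178, 186, 187, 177, 176, 166, 151, 146, 143]
t=4: [172, 165, 166, 177, 178, 184, 195, 198, 200]
t=5: [181, 185, 183, 172, 172, 166, 152, 147, 145]
t=6: [171, 167, 170, 181, 181, 185, 195, 198, 199]
t=7: [180, 183, 180, 169, 168, 165, 151, 147, 146]
t=8: [173, 170, 173, 184, 185, 187, 196, 199, 198]
t=9: [178, 180, 177, 165, 164, 162, 149, 145, 146]
t=10: [176, 174, 177, 187, 188, 190, 198, 200, 199]
t=11: [174, 176, 172, 161, 159, 157, 146, 142, 144]
t=12: [180, 179, 182, 191, 192, 194, 199, 201, 201]
t=13: [169, 170, 166, 156, 154, 151, 143, 140, 140]
t=14: [185, 185, 188, 195, 196, 198, 202, 203, 203]
t=15: [162, 162, 158, 149, 147, 145, 138, 136, 136]
t=16: [192, 192, 194, 199, 200, 201, 203, 204, 204]
t=17: [152, 152, 149, 142, 140, 139, 135, 134, 133]
t=18: [198, 198, 200, 202, 203, 203, 204, 204, 204]
t=19: [142, 142, 139, 137, 135, 135, 133, 133, 133]
t=20: [203, 203, 204, 204, 204, 204, 204, 205, 205]
t=21: [134, 134, 133, 133, 133, 132, 132, 131, 131]
t=22: [205, 205, 205, 205, 205, 205, 205, 205, 205]
t=23: [131, 131, 131, 131, 131, 131, 131, 131, 131]
t=24: [205, 205, 205, 205, 205, 205, 205, 205, 205]

Answer: [205, 205, 205, 205, 205, 205, 205, 205, 205]
Key observation: The state at step 22, [205, 205, 205, 205, 205, 205, 205, 205, 205], reappears at step 24: the system is in a cycle of period 2 from step 22 on.  Therefore the state at step 3856 equals the state at step 22 + ((3856 - 22) mod 2) = 22, which is [205, 205, 205, 205, 205, 205, 205, 205, 205].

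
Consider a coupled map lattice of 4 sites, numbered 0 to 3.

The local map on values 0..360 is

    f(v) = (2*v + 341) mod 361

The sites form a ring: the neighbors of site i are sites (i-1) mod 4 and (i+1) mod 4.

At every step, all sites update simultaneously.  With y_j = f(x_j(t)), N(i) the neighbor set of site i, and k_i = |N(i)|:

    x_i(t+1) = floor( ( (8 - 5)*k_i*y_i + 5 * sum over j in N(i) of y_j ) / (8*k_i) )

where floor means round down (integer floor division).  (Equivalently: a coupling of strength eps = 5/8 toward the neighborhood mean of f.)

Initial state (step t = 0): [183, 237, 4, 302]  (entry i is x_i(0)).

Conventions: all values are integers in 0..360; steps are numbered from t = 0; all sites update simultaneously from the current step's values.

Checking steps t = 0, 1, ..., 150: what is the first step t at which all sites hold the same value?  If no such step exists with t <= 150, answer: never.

Answer: 15
Key observation: Synchronization is absorbing here: once all sites are equal they stay equal, and step 15 is the first all-equal step.

Derivation:
t=0: [183, 237, 4, 302]  (not all equal)
t=1: [228, 252, 229, 300]  (not all equal)
t=2: [135, 93, 135, 129]  (not all equal)
t=3: [220, 218, 220, 245]  (not all equal)
t=4: [73, 57, 73, 77]  (not all equal)
t=5: [118, 114, 118, 129]  (not all equal)
t=6: [220, 213, 220, 224]  (not all equal)
t=7: [57, 53, 57, 62]  (not all equal)
t=8: [94, 91, 94, 97]  (not all equal)
t=9: [168, 165, 168, 170]  (not all equal)
t=10: [315, 313, 315, 317]  (not all equal)
t=11: [249, 247, 249, 250]  (not all equal)
t=12: [116, 115, 116, 117]  (not all equal)
t=13: [212, 211, 212, 212]  (not all equal)
t=14: [42, 42, 42, 43]  (not all equal)
t=15: [64, 64, 64, 64]  (all equal)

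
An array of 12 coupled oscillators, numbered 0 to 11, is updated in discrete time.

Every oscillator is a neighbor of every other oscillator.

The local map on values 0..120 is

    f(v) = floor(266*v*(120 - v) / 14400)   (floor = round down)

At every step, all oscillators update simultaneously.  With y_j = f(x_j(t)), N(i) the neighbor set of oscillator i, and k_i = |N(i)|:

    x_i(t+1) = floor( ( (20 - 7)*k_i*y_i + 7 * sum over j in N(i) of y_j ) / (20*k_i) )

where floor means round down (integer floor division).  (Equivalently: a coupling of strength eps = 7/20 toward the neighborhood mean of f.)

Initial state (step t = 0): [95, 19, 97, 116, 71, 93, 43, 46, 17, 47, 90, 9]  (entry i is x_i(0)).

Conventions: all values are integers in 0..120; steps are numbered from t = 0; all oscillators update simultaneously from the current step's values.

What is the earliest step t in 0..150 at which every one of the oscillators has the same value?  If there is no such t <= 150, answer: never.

Simulating step by step:
t=0: [95, 19, 97, 116, 71, 93, 43, 46, 17, 47, 90, 9]  (not all equal)
t=1: [43, 38, 41, 21, 56, 45, 54, 54, 36, 55, 46, 27]  (not all equal)
t=2: [60, 57, 58, 45, 63, 60, 62, 62, 56, 63, 60, 50]  (not all equal)
t=3: [65, 65, 65, 63, 65, 65, 65, 65, 65, 65, 65, 64]  (not all equal)
t=4: [66, 66, 66, 66, 66, 66, 66, 66, 66, 66, 66, 66]  (all equal)

Answer: 4
Key observation: Synchronization is absorbing here: once all oscillators are equal they stay equal, and step 4 is the first all-equal step.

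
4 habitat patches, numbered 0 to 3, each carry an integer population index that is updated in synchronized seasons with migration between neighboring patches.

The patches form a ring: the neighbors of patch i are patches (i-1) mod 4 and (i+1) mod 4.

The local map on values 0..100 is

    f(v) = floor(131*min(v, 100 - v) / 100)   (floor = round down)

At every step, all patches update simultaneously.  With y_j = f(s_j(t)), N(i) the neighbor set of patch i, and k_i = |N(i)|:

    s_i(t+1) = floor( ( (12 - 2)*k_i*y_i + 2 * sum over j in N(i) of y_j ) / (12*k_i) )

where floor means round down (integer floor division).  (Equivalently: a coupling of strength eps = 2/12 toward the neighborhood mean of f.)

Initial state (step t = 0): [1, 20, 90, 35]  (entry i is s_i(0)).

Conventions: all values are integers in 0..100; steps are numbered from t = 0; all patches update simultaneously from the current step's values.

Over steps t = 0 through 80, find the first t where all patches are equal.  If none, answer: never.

Simulating step by step:
t=0: [1, 20, 90, 35]  (not all equal)
t=1: [6, 22, 16, 38]  (not all equal)
t=2: [12, 25, 23, 43]  (not all equal)
t=3: [19, 30, 32, 50]  (not all equal)
t=4: [28, 37, 42, 59]  (not all equal)
t=5: [38, 47, 54, 51]  (not all equal)
t=6: [51, 59, 60, 62]  (not all equal)
t=7: [61, 53, 51, 50]  (not all equal)
t=8: [53, 60, 63, 63]  (not all equal)
t=9: [59, 52, 48, 49]  (not all equal)
t=10: [54, 61, 62, 62]  (not all equal)
t=11: [58, 51, 49, 49]  (not all equal)
t=12: [56, 63, 64, 63]  (not all equal)
t=13: [55, 48, 47, 48]  (not all equal)
t=14: [58, 61, 61, 61]  (not all equal)
t=15: [54, 51, 51, 51]  (not all equal)
t=16: [60, 63, 64, 63]  (not all equal)
t=17: [51, 48, 47, 48]  (not all equal)
t=18: [63, 62, 61, 62]  (not all equal)
t=19: [48, 49, 50, 49]  (not all equal)
t=20: [62, 63, 64, 63]  (not all equal)
t=21: [48, 48, 47, 48]  (not all equal)
t=22: [62, 61, 61, 61]  (not all equal)
t=23: [49, 50, 51, 50]  (not all equal)
t=24: [64, 64, 64, 64]  (all equal)

Answer: 24
Key observation: Synchronization is absorbing here: once all patches are equal they stay equal, and step 24 is the first all-equal step.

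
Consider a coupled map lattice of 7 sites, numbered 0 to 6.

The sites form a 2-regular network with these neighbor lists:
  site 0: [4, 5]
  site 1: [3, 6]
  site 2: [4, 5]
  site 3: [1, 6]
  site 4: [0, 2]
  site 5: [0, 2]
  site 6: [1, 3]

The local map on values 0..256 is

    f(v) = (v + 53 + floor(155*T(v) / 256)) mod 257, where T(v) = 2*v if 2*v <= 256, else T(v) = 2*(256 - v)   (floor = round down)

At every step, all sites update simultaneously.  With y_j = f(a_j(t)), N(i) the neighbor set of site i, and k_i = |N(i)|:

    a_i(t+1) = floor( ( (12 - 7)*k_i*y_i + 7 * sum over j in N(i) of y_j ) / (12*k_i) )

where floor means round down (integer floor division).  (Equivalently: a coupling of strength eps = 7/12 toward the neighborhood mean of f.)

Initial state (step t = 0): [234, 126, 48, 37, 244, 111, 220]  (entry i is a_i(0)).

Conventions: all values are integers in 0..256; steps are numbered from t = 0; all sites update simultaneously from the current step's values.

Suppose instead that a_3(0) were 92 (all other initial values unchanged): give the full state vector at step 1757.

Answer: [64, 194, 64, 194, 64, 64, 194]
Key observation: The state at step 9, [64, 194, 64, 194, 64, 64, 194], reappears at step 13: the system is in a cycle of period 4 from step 9 on.  Therefore the state at step 1757 equals the state at step 9 + ((1757 - 9) mod 4) = 9, which is [64, 194, 64, 194, 64, 64, 194].

Derivation:
t=0: [234, 126, 48, 92, 244, 111, 220]
t=1: [51, 122, 93, 145, 85, 79, 120]
t=2: [204, 66, 136, 68, 148, 143, 66]
t=3: [69, 199, 75, 200, 71, 71, 199]
t=4: [207, 63, 212, 63, 210, 210, 63]
t=5: [61, 192, 61, 192, 61, 61, 192]
t=6: [187, 65, 187, 65, 187, 187, 65]
t=7: [66, 196, 66, 196, 66, 66, 196]
t=8: [198, 64, 198, 64, 198, 198, 64]
t=9: [64, 194, 64, 194, 64, 64, 194]
t=10: [194, 65, 194, 65, 194, 194, 65]
t=11: [65, 196, 65, 196, 65, 65, 196]
t=12: [196, 64, 196, 64, 196, 196, 64]
t=13: [64, 194, 64, 194, 64, 64, 194]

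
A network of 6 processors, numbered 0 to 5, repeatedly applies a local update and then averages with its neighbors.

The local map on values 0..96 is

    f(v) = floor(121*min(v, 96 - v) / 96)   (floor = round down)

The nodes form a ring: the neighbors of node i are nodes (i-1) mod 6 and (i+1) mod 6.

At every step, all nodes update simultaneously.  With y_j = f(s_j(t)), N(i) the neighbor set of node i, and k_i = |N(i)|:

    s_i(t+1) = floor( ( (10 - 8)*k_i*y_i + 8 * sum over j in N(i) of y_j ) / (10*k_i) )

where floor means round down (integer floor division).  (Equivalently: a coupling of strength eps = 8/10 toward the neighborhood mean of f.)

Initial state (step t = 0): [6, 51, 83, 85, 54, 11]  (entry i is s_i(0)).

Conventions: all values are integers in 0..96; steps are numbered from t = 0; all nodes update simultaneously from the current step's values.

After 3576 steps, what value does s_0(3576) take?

Simulating step by step:
t=0: [6, 51, 83, 85, 54, 11]
t=1: [29, 20, 30, 29, 20, 26]
t=2: [30, 34, 31, 32, 32, 30]
t=3: [39, 38, 40, 39, 38, 38]
t=4: [47, 49, 48, 48, 47, 47]
t=5: [59, 59, 59, 59, 59, 59]
t=6: [46, 46, 46, 46, 46, 46]
t=7: [57, 57, 57, 57, 57, 57]
t=8: [49, 49, 49, 49, 49, 49]
t=9: [59, 59, 59, 59, 59, 59]

Answer: s_0(3576) = 49
Key observation: The state at step 5, [59, 59, 59, 59, 59, 59], reappears at step 9: the system is in a cycle of period 4 from step 5 on.  Therefore the state at step 3576 equals the state at step 5 + ((3576 - 5) mod 4) = 8, which is [49, 49, 49, 49, 49, 49].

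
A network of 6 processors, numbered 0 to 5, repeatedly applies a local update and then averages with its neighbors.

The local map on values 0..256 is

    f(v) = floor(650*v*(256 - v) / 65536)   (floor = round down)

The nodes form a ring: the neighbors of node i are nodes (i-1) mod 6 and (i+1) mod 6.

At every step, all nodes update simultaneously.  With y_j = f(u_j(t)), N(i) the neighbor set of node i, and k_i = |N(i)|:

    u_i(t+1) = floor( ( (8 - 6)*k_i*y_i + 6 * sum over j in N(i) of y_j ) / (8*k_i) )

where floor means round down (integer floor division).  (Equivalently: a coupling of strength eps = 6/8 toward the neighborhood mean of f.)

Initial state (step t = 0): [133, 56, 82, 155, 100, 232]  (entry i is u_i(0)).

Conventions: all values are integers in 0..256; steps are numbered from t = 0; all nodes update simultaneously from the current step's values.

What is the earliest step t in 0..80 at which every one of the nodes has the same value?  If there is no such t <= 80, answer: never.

Answer: 3
Key observation: Synchronization is absorbing here: once all nodes are equal they stay equal, and step 3 is the first all-equal step.

Derivation:
t=0: [133, 56, 82, 155, 100, 232]  (not all equal)
t=1: [102, 141, 135, 149, 117, 132]  (not all equal)
t=2: [159, 158, 159, 160, 160, 159]  (not all equal)
t=3: [152, 152, 152, 152, 152, 152]  (all equal)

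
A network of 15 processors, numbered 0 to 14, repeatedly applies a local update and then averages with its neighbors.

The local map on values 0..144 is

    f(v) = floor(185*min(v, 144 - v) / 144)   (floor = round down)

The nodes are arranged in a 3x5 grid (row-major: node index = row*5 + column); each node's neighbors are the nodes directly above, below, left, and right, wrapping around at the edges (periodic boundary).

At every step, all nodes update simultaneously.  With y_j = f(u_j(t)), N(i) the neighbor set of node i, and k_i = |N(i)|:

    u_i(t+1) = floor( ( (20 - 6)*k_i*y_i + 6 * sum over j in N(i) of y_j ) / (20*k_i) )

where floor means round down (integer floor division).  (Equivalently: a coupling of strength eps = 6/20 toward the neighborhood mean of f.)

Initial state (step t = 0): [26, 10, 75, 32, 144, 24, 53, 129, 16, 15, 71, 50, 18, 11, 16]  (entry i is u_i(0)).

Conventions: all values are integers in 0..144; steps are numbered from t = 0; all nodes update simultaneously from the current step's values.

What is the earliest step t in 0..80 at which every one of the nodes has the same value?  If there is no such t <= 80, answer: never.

Answer: 19
Key observation: Synchronization is absorbing here: once all nodes are equal they stay equal, and step 19 is the first all-equal step.

Derivation:
t=0: [26, 10, 75, 32, 144, 24, 53, 129, 16, 15, 71, 50, 18, 11, 16]  (not all equal)
t=1: [33, 27, 68, 37, 8, 36, 56, 28, 20, 18, 74, 59, 29, 17, 23]  (not all equal)
t=2: [42, 44, 72, 43, 17, 49, 63, 41, 26, 24, 76, 69, 42, 25, 31]  (not all equal)
t=3: [54, 62, 80, 51, 27, 62, 75, 55, 35, 32, 79, 82, 56, 35, 40]  (not all equal)
t=4: [68, 79, 78, 60, 40, 76, 84, 70, 47, 44, 78, 79, 70, 48, 50]  (not all equal)
t=5: [83, 82, 84, 73, 57, 83, 79, 85, 63, 58, 82, 83, 86, 64, 63]  (not all equal)
t=6: [77, 79, 77, 87, 75, 78, 81, 76, 80, 75, 78, 78, 75, 81, 79]  (not all equal)
t=7: [85, 83, 85, 76, 86, 84, 81, 86, 82, 86, 84, 83, 86, 80, 83]  (not all equal)
t=8: [75, 77, 75, 84, 75, 76, 79, 74, 79, 74, 77, 77, 74, 81, 77]  (not all equal)
t=9: [87, 86, 87, 79, 87, 86, 84, 88, 83, 88, 86, 86, 88, 81, 85]  (not all equal)
t=10: [73, 74, 73, 80, 73, 73, 75, 72, 77, 72, 74, 74, 72, 79, 74]  (not all equal)
t=11: [90, 89, 90, 83, 90, 90, 88, 91, 86, 91, 89, 89, 91, 84, 88]  (not all equal)
t=12: [69, 69, 69, 76, 69, 69, 70, 68, 73, 68, 69, 69, 68, 75, 71]  (not all equal)
t=13: [88, 88, 87, 87, 88, 88, 88, 87, 89, 87, 88, 88, 87, 88, 90]  (not all equal)
t=14: [71, 71, 72, 72, 71, 71, 71, 72, 70, 72, 70, 71, 72, 71, 69]  (not all equal)
t=15: [90, 91, 91, 91, 90, 90, 91, 91, 89, 91, 89, 90, 91, 90, 88]  (not all equal)
t=16: [69, 68, 68, 68, 69, 68, 68, 68, 69, 68, 69, 68, 68, 69, 70]  (not all equal)
t=17: [87, 87, 87, 87, 87, 87, 87, 87, 87, 87, 87, 87, 87, 87, 88]  (not all equal)
t=18: [73, 73, 73, 73, 72, 73, 73, 73, 73, 72, 72, 73, 73, 72, 71]  (not all equal)
t=19: [91, 91, 91, 91, 91, 91, 91, 91, 91, 91, 91, 91, 91, 91, 91]  (all equal)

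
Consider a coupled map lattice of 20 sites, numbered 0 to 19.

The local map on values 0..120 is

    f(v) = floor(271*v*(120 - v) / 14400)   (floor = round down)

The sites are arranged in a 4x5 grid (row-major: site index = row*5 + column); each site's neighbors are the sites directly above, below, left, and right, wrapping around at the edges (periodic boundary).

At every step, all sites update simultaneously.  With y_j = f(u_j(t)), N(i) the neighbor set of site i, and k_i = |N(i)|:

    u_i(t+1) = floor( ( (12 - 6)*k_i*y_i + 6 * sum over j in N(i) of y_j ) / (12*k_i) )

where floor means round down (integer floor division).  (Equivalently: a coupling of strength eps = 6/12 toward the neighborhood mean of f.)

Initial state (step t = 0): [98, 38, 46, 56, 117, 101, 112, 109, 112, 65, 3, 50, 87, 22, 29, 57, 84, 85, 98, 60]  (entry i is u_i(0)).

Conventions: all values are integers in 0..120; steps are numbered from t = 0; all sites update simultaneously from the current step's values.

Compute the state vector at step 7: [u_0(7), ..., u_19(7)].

Answer: [67, 67, 66, 67, 67, 67, 66, 66, 66, 67, 67, 67, 66, 67, 67, 67, 67, 67, 67, 67]

Derivation:
t=0: [98, 38, 46, 56, 117, 101, 112, 109, 112, 65, 3, 50, 87, 22, 29, 57, 84, 85, 98, 60]
t=1: [40, 51, 57, 49, 33, 34, 30, 29, 32, 46, 30, 49, 49, 39, 47, 54, 58, 54, 48, 53]
t=2: [60, 63, 64, 62, 58, 55, 54, 53, 55, 60, 56, 61, 62, 60, 61, 63, 66, 66, 64, 64]
t=3: [67, 67, 66, 67, 67, 67, 66, 66, 66, 67, 67, 67, 66, 67, 67, 67, 67, 67, 67, 67]
t=4: [66, 66, 66, 66, 66, 66, 66, 67, 66, 66, 66, 66, 66, 66, 66, 66, 66, 66, 66, 66]
t=5: [67, 67, 66, 67, 67, 67, 66, 66, 66, 67, 67, 67, 66, 67, 67, 67, 67, 67, 67, 67]
t=6: [66, 66, 66, 66, 66, 66, 66, 67, 66, 66, 66, 66, 66, 66, 66, 66, 66, 66, 66, 66]
t=7: [67, 67, 66, 67, 67, 67, 66, 66, 66, 67, 67, 67, 66, 67, 67, 67, 67, 67, 67, 67]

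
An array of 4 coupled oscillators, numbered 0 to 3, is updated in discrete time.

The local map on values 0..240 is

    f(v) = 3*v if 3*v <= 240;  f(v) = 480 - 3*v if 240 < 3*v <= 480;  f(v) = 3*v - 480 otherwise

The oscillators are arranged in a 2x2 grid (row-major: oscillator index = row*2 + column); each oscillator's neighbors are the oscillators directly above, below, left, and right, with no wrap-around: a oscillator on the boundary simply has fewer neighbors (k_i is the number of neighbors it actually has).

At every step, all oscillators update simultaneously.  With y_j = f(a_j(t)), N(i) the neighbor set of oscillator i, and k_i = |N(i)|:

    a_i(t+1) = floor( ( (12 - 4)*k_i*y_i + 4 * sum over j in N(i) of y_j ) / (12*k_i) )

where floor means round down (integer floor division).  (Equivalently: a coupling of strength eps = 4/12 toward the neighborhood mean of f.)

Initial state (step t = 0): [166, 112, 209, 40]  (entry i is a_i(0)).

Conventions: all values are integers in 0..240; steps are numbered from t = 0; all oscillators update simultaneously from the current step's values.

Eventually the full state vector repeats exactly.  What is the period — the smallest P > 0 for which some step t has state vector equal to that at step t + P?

Simulating step by step:
t=0: [166, 112, 209, 40]
t=1: [60, 119, 121, 128]
t=2: [160, 128, 124, 104]
t=3: [34, 92, 100, 146]
t=4: [132, 160, 144, 92]
t=5: [64, 48, 80, 144]
t=6: [192, 136, 200, 96]
t=7: [96, 96, 128, 160]
t=8: [176, 160, 96, 48]
t=9: [64, 32, 160, 128]
t=10: [144, 112, 48, 80]
t=11: [80, 144, 144, 208]
t=12: [176, 96, 96, 112]
t=13: [96, 160, 160, 160]
t=14: [128, 32, 32, 0]
t=15: [96, 80, 80, 32]
t=16: [208, 208, 208, 144]
t=17: [144, 128, 128, 80]
t=18: [64, 112, 112, 192]
t=19: [176, 144, 144, 112]
t=20: [48, 64, 64, 112]
t=21: [160, 176, 176, 160]
t=22: [16, 32, 32, 16]
t=23: [64, 80, 80, 64]
t=24: [208, 224, 224, 208]
t=25: [160, 176, 176, 160]

Answer: 4
Key observation: The state at step 21, [160, 176, 176, 160], reappears at step 25 — and no state repeats earlier — so the cycle the system enters has period 4.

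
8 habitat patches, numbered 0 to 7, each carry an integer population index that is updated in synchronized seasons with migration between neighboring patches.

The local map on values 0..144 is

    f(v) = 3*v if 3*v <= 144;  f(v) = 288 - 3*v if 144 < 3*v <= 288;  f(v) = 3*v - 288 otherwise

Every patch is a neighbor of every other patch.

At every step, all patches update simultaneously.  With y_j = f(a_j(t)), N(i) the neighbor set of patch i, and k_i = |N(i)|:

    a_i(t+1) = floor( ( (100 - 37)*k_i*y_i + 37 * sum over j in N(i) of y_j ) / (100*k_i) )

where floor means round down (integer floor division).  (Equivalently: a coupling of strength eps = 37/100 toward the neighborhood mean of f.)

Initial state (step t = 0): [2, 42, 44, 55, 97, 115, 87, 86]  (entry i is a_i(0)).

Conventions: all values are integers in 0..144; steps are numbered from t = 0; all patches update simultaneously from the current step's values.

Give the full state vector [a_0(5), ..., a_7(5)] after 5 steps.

Simulating step by step:
t=0: [2, 42, 44, 55, 97, 115, 87, 86]
t=1: [30, 99, 102, 97, 28, 59, 42, 43]
t=2: [82, 35, 40, 31, 78, 94, 102, 104]
t=3: [48, 85, 93, 78, 55, 27, 34, 38]
t=4: [117, 53, 40, 66, 105, 81, 93, 100]
t=5: [62, 100, 95, 78, 41, 52, 31, 33]

Answer: [62, 100, 95, 78, 41, 52, 31, 33]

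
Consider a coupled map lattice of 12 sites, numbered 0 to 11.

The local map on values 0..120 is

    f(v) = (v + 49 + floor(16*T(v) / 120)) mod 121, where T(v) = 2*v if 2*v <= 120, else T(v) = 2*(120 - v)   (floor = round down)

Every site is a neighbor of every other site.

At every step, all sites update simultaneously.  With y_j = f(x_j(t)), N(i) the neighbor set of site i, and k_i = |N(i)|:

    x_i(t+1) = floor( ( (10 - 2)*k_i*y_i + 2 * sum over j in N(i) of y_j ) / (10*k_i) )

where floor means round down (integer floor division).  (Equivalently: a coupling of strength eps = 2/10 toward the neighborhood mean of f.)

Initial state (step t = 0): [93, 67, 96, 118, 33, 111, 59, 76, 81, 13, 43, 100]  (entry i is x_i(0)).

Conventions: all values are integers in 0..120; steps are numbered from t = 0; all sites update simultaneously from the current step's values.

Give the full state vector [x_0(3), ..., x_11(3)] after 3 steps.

Simulating step by step:
t=0: [93, 67, 96, 118, 33, 111, 59, 76, 81, 13, 43, 100]
t=1: [30, 15, 32, 44, 79, 40, 10, 20, 23, 59, 89, 34]
t=2: [82, 67, 84, 95, 27, 91, 62, 72, 75, 16, 34, 86]
t=3: [22, 14, 23, 30, 72, 27, 11, 16, 19, 61, 79, 25]

Answer: [22, 14, 23, 30, 72, 27, 11, 16, 19, 61, 79, 25]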